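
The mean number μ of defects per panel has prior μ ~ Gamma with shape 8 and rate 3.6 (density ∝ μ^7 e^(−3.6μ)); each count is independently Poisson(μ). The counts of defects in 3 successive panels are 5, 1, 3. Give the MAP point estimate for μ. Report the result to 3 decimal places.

μ̂_MAP = 2.424

Σxᵢ = 5+1+3 = 9, with n = 3.
Posterior ∝ μ^7e^(−3.6μ) · μ^9e^(−3μ) = μ^16e^(−6.6μ), i.e. Gamma(shape=17, rate=6.6).
The mode of a Gamma(a, b) with a ≥ 1 (shape–rate) is (a−1)/b = 16/6.6 ≈ 2.424.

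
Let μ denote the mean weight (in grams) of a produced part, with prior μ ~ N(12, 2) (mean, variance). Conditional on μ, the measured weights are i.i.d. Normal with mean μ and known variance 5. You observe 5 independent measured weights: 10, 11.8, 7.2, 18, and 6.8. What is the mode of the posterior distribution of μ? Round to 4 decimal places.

n = 5; x̄ = (10 + 11.8 + 7.2 + 18 + 6.8)/5 = 53.8/5 = 10.76.
For a Normal prior and Normal likelihood with known variance, the posterior is Normal; its mode equals its mean, the precision-weighted average.
Prior precision 1/σ₀² = 1/2 = 0.5; data precision n/σ² = 5/5 = 1.
μ̂ = (0.5·12 + 1·10.76) / (0.5 + 1) = 16.76/1.5 = 838/75 ≈ 11.1733.

μ̂_MAP = 11.1733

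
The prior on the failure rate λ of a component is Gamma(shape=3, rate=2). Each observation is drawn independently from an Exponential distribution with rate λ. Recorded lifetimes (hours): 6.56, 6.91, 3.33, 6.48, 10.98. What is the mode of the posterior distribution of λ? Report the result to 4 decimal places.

The Exponential(rate=λ) likelihood is ∝ λ^n e^(−λΣtᵢ). Here n = 5 and Σtᵢ = 6.56 + 6.91 + 3.33 + 6.48 + 10.98 = 34.26.
Posterior ∝ λ^2e^(−2λ) · λ^5e^(−34.26λ) = λ^7e^(−36.26λ), i.e. Gamma(8, 36.26).
Mode = (a−1)/b = 7/36.26 ≈ 0.1931.

λ̂_MAP = 0.1931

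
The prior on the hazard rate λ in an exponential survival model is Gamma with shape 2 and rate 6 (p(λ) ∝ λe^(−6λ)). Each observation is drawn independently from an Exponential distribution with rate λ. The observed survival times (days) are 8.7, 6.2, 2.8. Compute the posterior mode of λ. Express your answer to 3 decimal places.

The Exponential(rate=λ) likelihood is ∝ λ^n e^(−λΣtᵢ). Here n = 3 and Σtᵢ = 8.7 + 6.2 + 2.8 = 17.7.
Posterior ∝ λe^(−6λ) · λ^3e^(−17.7λ) = λ^4e^(−23.7λ), i.e. Gamma(5, 23.7).
Mode = (a−1)/b = 4/23.7 ≈ 0.169.

λ̂_MAP = 0.169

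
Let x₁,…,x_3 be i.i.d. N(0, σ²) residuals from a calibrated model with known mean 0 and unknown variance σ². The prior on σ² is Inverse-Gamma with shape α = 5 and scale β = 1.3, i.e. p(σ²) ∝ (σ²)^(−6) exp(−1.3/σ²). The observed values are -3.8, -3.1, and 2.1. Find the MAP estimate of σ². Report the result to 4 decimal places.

Sum of squared deviations about the known mean: SS = (-3.8−0)² + (-3.1−0)² + (2.1−0)² = 28.46.
The Normal likelihood contributes (σ²)^(−n/2) exp(−SS/(2σ²)), so the posterior is Inverse-Gamma(α + n/2, β + SS/2) = Inverse-Gamma(6.5, 15.53).
The mode of Inverse-Gamma(a, b) is b/(a+1) = 15.53/7.5 ≈ 2.0707.

σ̂²_MAP = 2.0707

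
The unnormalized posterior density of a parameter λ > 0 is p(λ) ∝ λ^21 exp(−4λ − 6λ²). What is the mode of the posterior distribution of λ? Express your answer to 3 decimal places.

ℓ'(λ) = 21/λ − 4 − 12λ. Setting this to zero and multiplying by λ: 12λ² + 4λ − 21 = 0.
λ = (−4 + √(4² + 4·12·21)) / (2·12) = (−4 + √1024) / 24 = (−4 + 32)/24 = 7/6.
ℓ''(λ) = −21/λ² − 12 < 0, confirming a maximum.

λ̂_MAP = 1.167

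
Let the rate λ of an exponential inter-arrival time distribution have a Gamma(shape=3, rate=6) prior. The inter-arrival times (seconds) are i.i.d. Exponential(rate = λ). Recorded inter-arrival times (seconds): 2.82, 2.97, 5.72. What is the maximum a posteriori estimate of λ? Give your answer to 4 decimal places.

λ̂_MAP = 0.2856

The Exponential(rate=λ) likelihood is ∝ λ^n e^(−λΣtᵢ). Here n = 3 and Σtᵢ = 2.82 + 2.97 + 5.72 = 11.51.
Posterior ∝ λ^2e^(−6λ) · λ^3e^(−11.51λ) = λ^5e^(−17.51λ), i.e. Gamma(6, 17.51).
Mode = (a−1)/b = 5/17.51 ≈ 0.2856.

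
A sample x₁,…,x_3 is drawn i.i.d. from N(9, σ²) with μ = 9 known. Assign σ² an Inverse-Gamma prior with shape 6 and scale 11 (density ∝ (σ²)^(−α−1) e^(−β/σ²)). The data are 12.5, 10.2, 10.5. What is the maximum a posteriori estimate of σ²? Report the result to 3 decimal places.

Sum of squared deviations about the known mean: SS = (12.5−9)² + (10.2−9)² + (10.5−9)² = 15.94.
The Normal likelihood contributes (σ²)^(−n/2) exp(−SS/(2σ²)), so the posterior is Inverse-Gamma(α + n/2, β + SS/2) = Inverse-Gamma(7.5, 18.97).
The mode of Inverse-Gamma(a, b) is b/(a+1) = 18.97/8.5 ≈ 2.232.

σ̂²_MAP = 2.232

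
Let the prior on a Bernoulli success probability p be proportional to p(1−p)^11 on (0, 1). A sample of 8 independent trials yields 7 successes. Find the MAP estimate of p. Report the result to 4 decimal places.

p̂_MAP = 0.4000

The prior density ∝ p(1−p)^11 is the kernel of Beta(2, 12).
Data: 7 successes in 8 trials. The binomial likelihood contributes p^7(1−p)^1, so the posterior is Beta(2+7, 12+1) = Beta(9, 13).
For Beta(a, b) with a, b > 1 the mode is (a−1)/(a+b−2) = 8/20 ≈ 0.4000.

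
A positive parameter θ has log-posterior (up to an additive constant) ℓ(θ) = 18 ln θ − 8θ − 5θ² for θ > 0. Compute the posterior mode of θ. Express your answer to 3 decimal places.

θ̂_MAP = 1.000

ℓ'(θ) = 18/θ − 8 − 10θ. Setting this to zero and multiplying by θ: 10θ² + 8θ − 18 = 0.
θ = (−8 + √(8² + 4·10·18)) / (2·10) = (−8 + √784) / 20 = (−8 + 28)/20 = 1.
ℓ''(θ) = −18/θ² − 10 < 0, confirming a maximum.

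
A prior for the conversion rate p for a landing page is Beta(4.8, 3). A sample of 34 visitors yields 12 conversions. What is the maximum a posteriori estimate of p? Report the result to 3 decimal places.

p̂_MAP = 0.397

Prior: Beta(4.8, 3).
Data: 12 successes in 34 trials. The binomial likelihood contributes p^12(1−p)^22, so the posterior is Beta(4.8+12, 3+22) = Beta(16.8, 25).
For Beta(a, b) with a, b > 1 the mode is (a−1)/(a+b−2) = 15.8/39.8 ≈ 0.397.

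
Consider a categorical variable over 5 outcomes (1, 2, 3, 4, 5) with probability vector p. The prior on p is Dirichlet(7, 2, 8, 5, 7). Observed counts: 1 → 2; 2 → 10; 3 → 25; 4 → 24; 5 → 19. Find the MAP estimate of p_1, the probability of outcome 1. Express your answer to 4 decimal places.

The posterior is Dirichlet(αᵢ + nᵢ) = Dirichlet(9, 12, 33, 29, 26).
For a Dirichlet(a₁,…,a_K) with all aᵢ > 1, the mode has j-th component (aⱼ − 1)/(Σaᵢ − K).
Here Σaᵢ = 109 and K = 5, so p_1 = (9 − 1)/(109 − 5) = 8/104 ≈ 0.0769.

MAP estimate: 0.0769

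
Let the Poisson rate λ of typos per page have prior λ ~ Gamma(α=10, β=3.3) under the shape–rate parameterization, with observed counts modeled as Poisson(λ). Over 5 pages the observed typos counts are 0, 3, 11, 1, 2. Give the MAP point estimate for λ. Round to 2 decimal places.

λ̂_MAP = 3.13

Σxᵢ = 0+3+11+1+2 = 17, with n = 5.
Posterior ∝ λ^9e^(−3.3λ) · λ^17e^(−5λ) = λ^26e^(−8.3λ), i.e. Gamma(shape=27, rate=8.3).
The mode of a Gamma(a, b) with a ≥ 1 (shape–rate) is (a−1)/b = 26/8.3 ≈ 3.13.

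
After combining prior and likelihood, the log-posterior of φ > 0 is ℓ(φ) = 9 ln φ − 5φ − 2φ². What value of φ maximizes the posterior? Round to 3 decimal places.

φ̂_MAP = 1.000

ℓ'(φ) = 9/φ − 5 − 4φ. Setting this to zero and multiplying by φ: 4φ² + 5φ − 9 = 0.
φ = (−5 + √(5² + 4·4·9)) / (2·4) = (−5 + √169) / 8 = (−5 + 13)/8 = 1.
ℓ''(φ) = −9/φ² − 4 < 0, confirming a maximum.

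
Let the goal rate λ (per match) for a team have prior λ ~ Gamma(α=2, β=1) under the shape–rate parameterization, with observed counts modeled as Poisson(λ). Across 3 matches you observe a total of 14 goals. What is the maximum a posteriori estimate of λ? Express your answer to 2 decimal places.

Σxᵢ = 14, n = 3.
Posterior ∝ λe^(−1λ) · λ^14e^(−3λ) = λ^15e^(−4λ), i.e. Gamma(shape=16, rate=4).
The mode of a Gamma(a, b) with a ≥ 1 (shape–rate) is (a−1)/b = 15/4 ≈ 3.75.

λ̂_MAP = 3.75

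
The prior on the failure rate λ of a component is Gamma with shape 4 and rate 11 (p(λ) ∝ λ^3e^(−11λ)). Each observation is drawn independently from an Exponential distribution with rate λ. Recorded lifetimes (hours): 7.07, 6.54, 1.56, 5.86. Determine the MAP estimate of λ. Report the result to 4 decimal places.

The Exponential(rate=λ) likelihood is ∝ λ^n e^(−λΣtᵢ). Here n = 4 and Σtᵢ = 7.07 + 6.54 + 1.56 + 5.86 = 21.03.
Posterior ∝ λ^3e^(−11λ) · λ^4e^(−21.03λ) = λ^7e^(−32.03λ), i.e. Gamma(8, 32.03).
Mode = (a−1)/b = 7/32.03 ≈ 0.2185.

λ̂_MAP = 0.2185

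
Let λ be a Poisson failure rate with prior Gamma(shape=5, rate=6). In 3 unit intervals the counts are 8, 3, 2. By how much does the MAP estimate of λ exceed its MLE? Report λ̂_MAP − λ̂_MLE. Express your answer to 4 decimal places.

MAP − MLE = -2.4444

Σxᵢ = 13. Posterior is Gamma(18, 9); MAP = (18−1)/9 = 17/9 ≈ 1.88889.
MLE = x̄ = 13/3 ≈ 4.33333.
Difference = 17/9 − 13/3 = -22/9 ≈ -2.4444.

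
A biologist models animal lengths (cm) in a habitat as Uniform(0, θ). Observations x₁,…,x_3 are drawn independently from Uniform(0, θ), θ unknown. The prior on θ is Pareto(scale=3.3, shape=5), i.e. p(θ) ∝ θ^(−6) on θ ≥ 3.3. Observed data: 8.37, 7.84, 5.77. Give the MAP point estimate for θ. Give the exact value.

The Uniform(0, θ) likelihood is θ^(−n) for θ ≥ max(xᵢ), zero otherwise. Here max(xᵢ) = 8.37.
Posterior ∝ θ^(−6) · θ^(−3) = θ^(−9) on θ ≥ max(3.3, 8.37) = 8.37.
This density is strictly decreasing in θ, so the posterior mode lies at the lower boundary of the support.

θ̂_MAP = 8.37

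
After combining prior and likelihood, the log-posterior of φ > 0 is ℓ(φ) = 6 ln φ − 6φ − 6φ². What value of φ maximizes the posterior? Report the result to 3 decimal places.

ℓ'(φ) = 6/φ − 6 − 12φ. Setting this to zero and multiplying by φ: 12φ² + 6φ − 6 = 0.
φ = (−6 + √(6² + 4·12·6)) / (2·12) = (−6 + √324) / 24 = (−6 + 18)/24 = 1/2.
ℓ''(φ) = −6/φ² − 12 < 0, confirming a maximum.

φ̂_MAP = 0.500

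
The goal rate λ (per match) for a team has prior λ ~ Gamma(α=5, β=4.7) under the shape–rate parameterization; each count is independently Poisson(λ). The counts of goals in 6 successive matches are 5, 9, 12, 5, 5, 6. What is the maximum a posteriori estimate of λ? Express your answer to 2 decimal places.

λ̂_MAP = 4.30

Σxᵢ = 5+9+12+5+5+6 = 42, with n = 6.
Posterior ∝ λ^4e^(−4.7λ) · λ^42e^(−6λ) = λ^46e^(−10.7λ), i.e. Gamma(shape=47, rate=10.7).
The mode of a Gamma(a, b) with a ≥ 1 (shape–rate) is (a−1)/b = 46/10.7 ≈ 4.30.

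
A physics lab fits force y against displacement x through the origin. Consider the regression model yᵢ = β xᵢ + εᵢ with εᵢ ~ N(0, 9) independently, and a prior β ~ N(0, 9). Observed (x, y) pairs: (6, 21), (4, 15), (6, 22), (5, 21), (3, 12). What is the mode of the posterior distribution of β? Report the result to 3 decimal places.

β̂_MAP = 3.732

log p(β | y) = −Σ(yᵢ − βxᵢ)²/(2·9) − β²/(2·9) + const.
Setting the derivative to zero: Σxᵢ(yᵢ − βxᵢ)/9 − β/9 = 0, so β = Σxᵢyᵢ / (Σxᵢ² + σ²/τ²).
Σxᵢyᵢ = 6·21 + 4·15 + 6·22 + 5·21 + 3·12 = 459; Σxᵢ² = 122; σ²/τ² = 1.
β̂_MAP = 459 / (122 + 1) = 459/123 ≈ 3.732.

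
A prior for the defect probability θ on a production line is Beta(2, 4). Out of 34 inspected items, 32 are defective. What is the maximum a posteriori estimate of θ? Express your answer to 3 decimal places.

θ̂_MAP = 0.868

Prior: Beta(2, 4).
Data: 32 successes in 34 trials. The binomial likelihood contributes θ^32(1−θ)^2, so the posterior is Beta(2+32, 4+2) = Beta(34, 6).
For Beta(a, b) with a, b > 1 the mode is (a−1)/(a+b−2) = 33/38 ≈ 0.868.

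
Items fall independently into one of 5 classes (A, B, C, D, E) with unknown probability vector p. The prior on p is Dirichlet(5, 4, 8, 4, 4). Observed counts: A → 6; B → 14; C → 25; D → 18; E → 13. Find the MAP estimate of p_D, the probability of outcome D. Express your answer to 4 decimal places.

The posterior is Dirichlet(αᵢ + nᵢ) = Dirichlet(11, 18, 33, 22, 17).
For a Dirichlet(a₁,…,a_K) with all aᵢ > 1, the mode has j-th component (aⱼ − 1)/(Σaᵢ − K).
Here Σaᵢ = 101 and K = 5, so p_D = (22 − 1)/(101 − 5) = 21/96 ≈ 0.2188.

MAP estimate of p_D = 0.2188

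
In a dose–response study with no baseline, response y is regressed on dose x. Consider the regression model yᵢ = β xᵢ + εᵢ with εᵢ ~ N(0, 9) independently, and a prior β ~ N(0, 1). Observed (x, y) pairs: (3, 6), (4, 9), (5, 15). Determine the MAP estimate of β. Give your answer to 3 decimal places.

β̂_MAP = 2.186

log p(β | y) = −Σ(yᵢ − βxᵢ)²/(2·9) − β²/(2·1) + const.
Setting the derivative to zero: Σxᵢ(yᵢ − βxᵢ)/9 − β/1 = 0, so β = Σxᵢyᵢ / (Σxᵢ² + σ²/τ²).
Σxᵢyᵢ = 3·6 + 4·9 + 5·15 = 129; Σxᵢ² = 50; σ²/τ² = 9.
β̂_MAP = 129 / (50 + 9) = 129/59 ≈ 2.186.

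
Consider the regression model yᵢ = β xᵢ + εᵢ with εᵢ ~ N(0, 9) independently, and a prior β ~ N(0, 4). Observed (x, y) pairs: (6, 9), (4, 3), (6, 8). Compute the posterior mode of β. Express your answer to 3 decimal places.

log p(β | y) = −Σ(yᵢ − βxᵢ)²/(2·9) − β²/(2·4) + const.
Setting the derivative to zero: Σxᵢ(yᵢ − βxᵢ)/9 − β/4 = 0, so β = Σxᵢyᵢ / (Σxᵢ² + σ²/τ²).
Σxᵢyᵢ = 6·9 + 4·3 + 6·8 = 114; Σxᵢ² = 88; σ²/τ² = 2.25.
β̂_MAP = 114 / (88 + 2.25) = 114/90.25 ≈ 1.263.

β̂_MAP = 1.263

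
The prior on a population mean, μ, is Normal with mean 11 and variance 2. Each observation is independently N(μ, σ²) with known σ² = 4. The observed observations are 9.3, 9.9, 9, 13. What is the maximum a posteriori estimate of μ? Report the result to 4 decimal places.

μ̂_MAP = 10.5333

n = 4; x̄ = (9.3 + 9.9 + 9 + 13)/4 = 41.2/4 = 10.3.
For a Normal prior and Normal likelihood with known variance, the posterior is Normal; its mode equals its mean, the precision-weighted average.
Prior precision 1/σ₀² = 1/2 = 0.5; data precision n/σ² = 4/4 = 1.
μ̂ = (0.5·11 + 1·10.3) / (0.5 + 1) = 15.8/1.5 = 158/15 ≈ 10.5333.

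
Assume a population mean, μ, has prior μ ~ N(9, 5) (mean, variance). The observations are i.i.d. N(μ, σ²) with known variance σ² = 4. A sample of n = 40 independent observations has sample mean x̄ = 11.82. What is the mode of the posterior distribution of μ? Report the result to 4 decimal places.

n = 40, x̄ = 11.82.
For a Normal prior and Normal likelihood with known variance, the posterior is Normal; its mode equals its mean, the precision-weighted average.
Prior precision 1/σ₀² = 1/5 = 0.2; data precision n/σ² = 40/4 = 10.
μ̂ = (0.2·9 + 10·11.82) / (0.2 + 10) = 120/10.2 = 200/17 ≈ 11.7647.

μ̂_MAP = 11.7647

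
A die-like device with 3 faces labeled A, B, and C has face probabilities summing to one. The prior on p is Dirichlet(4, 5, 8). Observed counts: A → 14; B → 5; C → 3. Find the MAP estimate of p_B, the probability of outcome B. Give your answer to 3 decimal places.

MAP estimate of p_B = 0.250

The posterior is Dirichlet(αᵢ + nᵢ) = Dirichlet(18, 10, 11).
For a Dirichlet(a₁,…,a_K) with all aᵢ > 1, the mode has j-th component (aⱼ − 1)/(Σaᵢ − K).
Here Σaᵢ = 39 and K = 3, so p_B = (10 − 1)/(39 − 3) = 9/36 ≈ 0.250.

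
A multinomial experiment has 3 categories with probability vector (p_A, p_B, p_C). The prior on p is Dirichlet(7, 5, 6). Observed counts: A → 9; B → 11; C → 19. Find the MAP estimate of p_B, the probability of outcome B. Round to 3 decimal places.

MAP estimate of p_B = 0.278

The posterior is Dirichlet(αᵢ + nᵢ) = Dirichlet(16, 16, 25).
For a Dirichlet(a₁,…,a_K) with all aᵢ > 1, the mode has j-th component (aⱼ − 1)/(Σaᵢ − K).
Here Σaᵢ = 57 and K = 3, so p_B = (16 − 1)/(57 − 3) = 15/54 ≈ 0.278.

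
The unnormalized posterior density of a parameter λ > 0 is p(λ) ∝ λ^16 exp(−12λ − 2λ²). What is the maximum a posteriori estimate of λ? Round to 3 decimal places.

ℓ'(λ) = 16/λ − 12 − 4λ. Setting this to zero and multiplying by λ: 4λ² + 12λ − 16 = 0.
λ = (−12 + √(12² + 4·4·16)) / (2·4) = (−12 + √400) / 8 = (−12 + 20)/8 = 1.
ℓ''(λ) = −16/λ² − 4 < 0, confirming a maximum.

λ̂_MAP = 1.000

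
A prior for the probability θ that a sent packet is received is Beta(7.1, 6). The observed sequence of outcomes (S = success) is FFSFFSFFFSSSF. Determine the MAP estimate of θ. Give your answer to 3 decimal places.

θ̂_MAP = 0.461

Prior: Beta(7.1, 6).
Data: 5 successes in 13 trials (from the sequence). The binomial likelihood contributes θ^5(1−θ)^8, so the posterior is Beta(7.1+5, 6+8) = Beta(12.1, 14).
For Beta(a, b) with a, b > 1 the mode is (a−1)/(a+b−2) = 11.1/24.1 ≈ 0.461.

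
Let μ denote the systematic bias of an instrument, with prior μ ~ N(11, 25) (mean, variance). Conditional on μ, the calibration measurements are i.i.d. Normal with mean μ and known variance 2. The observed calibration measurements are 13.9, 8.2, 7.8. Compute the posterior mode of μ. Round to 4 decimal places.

μ̂_MAP = 9.9935

n = 3; x̄ = (13.9 + 8.2 + 7.8)/3 = 29.9/3 = 299/30 ≈ 9.9667.
For a Normal prior and Normal likelihood with known variance, the posterior is Normal; its mode equals its mean, the precision-weighted average.
Prior precision 1/σ₀² = 1/25 = 0.04; data precision n/σ² = 3/2 = 1.5.
μ̂ = (0.04·11 + 1.5·(299/30)) / (0.04 + 1.5) = 15.39/1.54 = 1539/154 ≈ 9.9935.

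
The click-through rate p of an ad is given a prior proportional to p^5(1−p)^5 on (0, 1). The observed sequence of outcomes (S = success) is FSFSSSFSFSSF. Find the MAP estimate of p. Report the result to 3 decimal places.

p̂_MAP = 0.545

The prior density ∝ p^5(1−p)^5 is the kernel of Beta(6, 6).
Data: 7 successes in 12 trials (from the sequence). The binomial likelihood contributes p^7(1−p)^5, so the posterior is Beta(6+7, 6+5) = Beta(13, 11).
For Beta(a, b) with a, b > 1 the mode is (a−1)/(a+b−2) = 12/22 ≈ 0.545.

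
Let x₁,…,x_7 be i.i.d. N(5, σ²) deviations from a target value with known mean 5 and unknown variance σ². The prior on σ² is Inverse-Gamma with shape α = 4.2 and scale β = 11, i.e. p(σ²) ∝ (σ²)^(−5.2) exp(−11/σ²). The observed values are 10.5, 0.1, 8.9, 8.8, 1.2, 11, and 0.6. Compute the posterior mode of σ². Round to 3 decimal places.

Sum of squared deviations about the known mean: SS = (10.5−5)² + (0.1−5)² + (8.9−5)² + (8.8−5)² + (1.2−5)² + (11−5)² + (0.6−5)² = 153.71.
The Normal likelihood contributes (σ²)^(−n/2) exp(−SS/(2σ²)), so the posterior is Inverse-Gamma(α + n/2, β + SS/2) = Inverse-Gamma(7.7, 87.855).
The mode of Inverse-Gamma(a, b) is b/(a+1) = 87.855/8.7 ≈ 10.098.

σ̂²_MAP = 10.098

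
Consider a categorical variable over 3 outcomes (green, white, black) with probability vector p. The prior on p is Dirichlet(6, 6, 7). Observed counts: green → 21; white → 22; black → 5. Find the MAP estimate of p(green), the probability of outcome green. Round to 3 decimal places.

The posterior is Dirichlet(αᵢ + nᵢ) = Dirichlet(27, 28, 12).
For a Dirichlet(a₁,…,a_K) with all aᵢ > 1, the mode has j-th component (aⱼ − 1)/(Σaᵢ − K).
Here Σaᵢ = 67 and K = 3, so p(green) = (27 − 1)/(67 − 3) = 26/64 ≈ 0.406.

MAP estimate of p(green) = 0.406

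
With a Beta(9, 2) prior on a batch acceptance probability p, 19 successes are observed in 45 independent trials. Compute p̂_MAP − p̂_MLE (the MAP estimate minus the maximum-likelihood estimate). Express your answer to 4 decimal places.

MAP − MLE = 0.0778

Posterior is Beta(28, 28); MAP = (28−1)/(56−2) = 27/54 ≈ 0.50000.
MLE ignores the prior: p̂_MLE = k/n = 19/45 ≈ 0.42222.
Difference = 27/54 − 19/45 = 7/90 ≈ 0.0778.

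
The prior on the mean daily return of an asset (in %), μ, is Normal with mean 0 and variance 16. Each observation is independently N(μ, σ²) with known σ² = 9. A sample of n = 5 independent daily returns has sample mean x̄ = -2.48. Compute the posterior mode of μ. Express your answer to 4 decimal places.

μ̂_MAP = -2.2292

n = 5, x̄ = -2.48.
For a Normal prior and Normal likelihood with known variance, the posterior is Normal; its mode equals its mean, the precision-weighted average.
Prior precision 1/σ₀² = 1/16 = 0.0625; data precision n/σ² = 5/9.
μ̂ = (0.0625·0 + (5/9)·(-2.48)) / (0.0625 + 5/9) = (-62/45)/(89/144) = -992/445 ≈ -2.2292.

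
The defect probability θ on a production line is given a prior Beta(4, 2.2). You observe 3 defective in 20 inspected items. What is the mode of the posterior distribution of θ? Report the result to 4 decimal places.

θ̂_MAP = 0.2479

Prior: Beta(4, 2.2).
Data: 3 successes in 20 trials. The binomial likelihood contributes θ^3(1−θ)^17, so the posterior is Beta(4+3, 2.2+17) = Beta(7, 19.2).
For Beta(a, b) with a, b > 1 the mode is (a−1)/(a+b−2) = 6/24.2 ≈ 0.2479.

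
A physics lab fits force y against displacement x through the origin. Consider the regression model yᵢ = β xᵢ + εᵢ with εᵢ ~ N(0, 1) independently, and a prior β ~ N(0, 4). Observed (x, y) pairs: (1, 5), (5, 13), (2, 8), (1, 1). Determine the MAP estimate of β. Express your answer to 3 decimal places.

β̂_MAP = 2.784

log p(β | y) = −Σ(yᵢ − βxᵢ)²/(2·1) − β²/(2·4) + const.
Setting the derivative to zero: Σxᵢ(yᵢ − βxᵢ)/1 − β/4 = 0, so β = Σxᵢyᵢ / (Σxᵢ² + σ²/τ²).
Σxᵢyᵢ = 1·5 + 5·13 + 2·8 + 1·1 = 87; Σxᵢ² = 31; σ²/τ² = 0.25.
β̂_MAP = 87 / (31 + 0.25) = 87/31.25 ≈ 2.784.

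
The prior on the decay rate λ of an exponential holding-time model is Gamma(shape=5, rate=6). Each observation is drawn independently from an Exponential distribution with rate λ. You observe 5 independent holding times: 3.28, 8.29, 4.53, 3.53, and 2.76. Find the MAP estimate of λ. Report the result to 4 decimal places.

λ̂_MAP = 0.3170

The Exponential(rate=λ) likelihood is ∝ λ^n e^(−λΣtᵢ). Here n = 5 and Σtᵢ = 3.28 + 8.29 + 4.53 + 3.53 + 2.76 = 22.39.
Posterior ∝ λ^4e^(−6λ) · λ^5e^(−22.39λ) = λ^9e^(−28.39λ), i.e. Gamma(10, 28.39).
Mode = (a−1)/b = 9/28.39 ≈ 0.3170.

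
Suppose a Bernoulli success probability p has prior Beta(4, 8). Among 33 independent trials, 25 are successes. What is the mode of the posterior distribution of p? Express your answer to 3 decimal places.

Prior: Beta(4, 8).
Data: 25 successes in 33 trials. The binomial likelihood contributes p^25(1−p)^8, so the posterior is Beta(4+25, 8+8) = Beta(29, 16).
For Beta(a, b) with a, b > 1 the mode is (a−1)/(a+b−2) = 28/43 ≈ 0.651.

p̂_MAP = 0.651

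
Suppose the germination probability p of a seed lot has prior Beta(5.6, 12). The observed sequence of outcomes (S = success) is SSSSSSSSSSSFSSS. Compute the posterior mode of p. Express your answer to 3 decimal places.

Prior: Beta(5.6, 12).
Data: 14 successes in 15 trials (from the sequence). The binomial likelihood contributes p^14(1−p)^1, so the posterior is Beta(5.6+14, 12+1) = Beta(19.6, 13).
For Beta(a, b) with a, b > 1 the mode is (a−1)/(a+b−2) = 18.6/30.6 ≈ 0.608.

p̂_MAP = 0.608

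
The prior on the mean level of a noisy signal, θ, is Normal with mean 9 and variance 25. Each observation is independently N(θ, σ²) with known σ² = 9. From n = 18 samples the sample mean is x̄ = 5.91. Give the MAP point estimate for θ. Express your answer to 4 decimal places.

θ̂_MAP = 5.9706

n = 18, x̄ = 5.91.
For a Normal prior and Normal likelihood with known variance, the posterior is Normal; its mode equals its mean, the precision-weighted average.
Prior precision 1/σ₀² = 1/25 = 0.04; data precision n/σ² = 18/9 = 2.
θ̂ = (0.04·9 + 2·5.91) / (0.04 + 2) = 12.18/2.04 = 203/34 ≈ 5.9706.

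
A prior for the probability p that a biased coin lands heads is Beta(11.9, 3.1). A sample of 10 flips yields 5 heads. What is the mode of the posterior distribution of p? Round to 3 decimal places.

p̂_MAP = 0.691

Prior: Beta(11.9, 3.1).
Data: 5 successes in 10 trials. The binomial likelihood contributes p^5(1−p)^5, so the posterior is Beta(11.9+5, 3.1+5) = Beta(16.9, 8.1).
For Beta(a, b) with a, b > 1 the mode is (a−1)/(a+b−2) = 15.9/23 ≈ 0.691.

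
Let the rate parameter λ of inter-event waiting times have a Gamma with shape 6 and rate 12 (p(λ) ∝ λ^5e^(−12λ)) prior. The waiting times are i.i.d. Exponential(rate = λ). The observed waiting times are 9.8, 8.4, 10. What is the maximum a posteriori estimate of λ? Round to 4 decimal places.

λ̂_MAP = 0.1990

The Exponential(rate=λ) likelihood is ∝ λ^n e^(−λΣtᵢ). Here n = 3 and Σtᵢ = 9.8 + 8.4 + 10 = 28.2.
Posterior ∝ λ^5e^(−12λ) · λ^3e^(−28.2λ) = λ^8e^(−40.2λ), i.e. Gamma(9, 40.2).
Mode = (a−1)/b = 8/40.2 ≈ 0.1990.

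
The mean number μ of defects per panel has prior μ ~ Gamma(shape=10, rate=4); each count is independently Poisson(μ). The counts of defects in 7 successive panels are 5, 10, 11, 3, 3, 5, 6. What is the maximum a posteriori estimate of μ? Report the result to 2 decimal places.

μ̂_MAP = 4.73

Σxᵢ = 5+10+11+3+3+5+6 = 43, with n = 7.
Posterior ∝ μ^9e^(−4μ) · μ^43e^(−7μ) = μ^52e^(−11μ), i.e. Gamma(shape=53, rate=11).
The mode of a Gamma(a, b) with a ≥ 1 (shape–rate) is (a−1)/b = 52/11 ≈ 4.73.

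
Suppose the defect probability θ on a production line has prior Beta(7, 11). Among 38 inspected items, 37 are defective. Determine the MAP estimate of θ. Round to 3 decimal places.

Prior: Beta(7, 11).
Data: 37 successes in 38 trials. The binomial likelihood contributes θ^37(1−θ)^1, so the posterior is Beta(7+37, 11+1) = Beta(44, 12).
For Beta(a, b) with a, b > 1 the mode is (a−1)/(a+b−2) = 43/54 ≈ 0.796.

θ̂_MAP = 0.796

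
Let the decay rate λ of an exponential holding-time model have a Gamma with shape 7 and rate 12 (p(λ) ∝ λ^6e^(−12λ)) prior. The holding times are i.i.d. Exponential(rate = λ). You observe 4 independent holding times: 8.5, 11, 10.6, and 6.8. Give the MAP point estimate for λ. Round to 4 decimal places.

The Exponential(rate=λ) likelihood is ∝ λ^n e^(−λΣtᵢ). Here n = 4 and Σtᵢ = 8.5 + 11 + 10.6 + 6.8 = 36.9.
Posterior ∝ λ^6e^(−12λ) · λ^4e^(−36.9λ) = λ^10e^(−48.9λ), i.e. Gamma(11, 48.9).
Mode = (a−1)/b = 10/48.9 ≈ 0.2045.

λ̂_MAP = 0.2045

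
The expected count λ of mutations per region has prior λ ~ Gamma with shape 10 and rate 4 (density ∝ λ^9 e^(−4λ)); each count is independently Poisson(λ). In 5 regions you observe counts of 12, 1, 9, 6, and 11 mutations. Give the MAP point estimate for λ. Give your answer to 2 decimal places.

Σxᵢ = 12+1+9+6+11 = 39, with n = 5.
Posterior ∝ λ^9e^(−4λ) · λ^39e^(−5λ) = λ^48e^(−9λ), i.e. Gamma(shape=49, rate=9).
The mode of a Gamma(a, b) with a ≥ 1 (shape–rate) is (a−1)/b = 48/9 ≈ 5.33.

λ̂_MAP = 5.33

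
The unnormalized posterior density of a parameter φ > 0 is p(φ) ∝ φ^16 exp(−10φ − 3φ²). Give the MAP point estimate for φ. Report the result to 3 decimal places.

ℓ'(φ) = 16/φ − 10 − 6φ. Setting this to zero and multiplying by φ: 6φ² + 10φ − 16 = 0.
φ = (−10 + √(10² + 4·6·16)) / (2·6) = (−10 + √484) / 12 = (−10 + 22)/12 = 1.
ℓ''(φ) = −16/φ² − 6 < 0, confirming a maximum.

φ̂_MAP = 1.000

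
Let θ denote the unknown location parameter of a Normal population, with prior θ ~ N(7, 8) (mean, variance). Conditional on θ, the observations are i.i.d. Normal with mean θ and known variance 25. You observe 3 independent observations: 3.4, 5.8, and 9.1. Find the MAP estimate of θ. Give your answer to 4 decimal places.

θ̂_MAP = 6.5592

n = 3; x̄ = (3.4 + 5.8 + 9.1)/3 = 18.3/3 = 6.1.
For a Normal prior and Normal likelihood with known variance, the posterior is Normal; its mode equals its mean, the precision-weighted average.
Prior precision 1/σ₀² = 1/8 = 0.125; data precision n/σ² = 3/25 = 0.12.
θ̂ = (0.125·7 + 0.12·6.1) / (0.125 + 0.12) = 1.607/0.245 = 1607/245 ≈ 6.5592.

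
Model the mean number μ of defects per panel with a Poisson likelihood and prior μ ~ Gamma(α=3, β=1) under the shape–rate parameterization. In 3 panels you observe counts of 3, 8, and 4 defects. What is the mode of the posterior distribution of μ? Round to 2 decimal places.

μ̂_MAP = 4.25

Σxᵢ = 3+8+4 = 15, with n = 3.
Posterior ∝ μ^2e^(−1μ) · μ^15e^(−3μ) = μ^17e^(−4μ), i.e. Gamma(shape=18, rate=4).
The mode of a Gamma(a, b) with a ≥ 1 (shape–rate) is (a−1)/b = 17/4 ≈ 4.25.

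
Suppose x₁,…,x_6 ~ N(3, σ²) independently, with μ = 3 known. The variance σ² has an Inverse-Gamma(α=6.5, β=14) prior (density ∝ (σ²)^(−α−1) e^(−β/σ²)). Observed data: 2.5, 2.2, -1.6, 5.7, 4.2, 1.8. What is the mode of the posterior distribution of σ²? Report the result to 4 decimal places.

σ̂²_MAP = 2.8676

Sum of squared deviations about the known mean: SS = (2.5−3)² + (2.2−3)² + (-1.6−3)² + (5.7−3)² + (4.2−3)² + (1.8−3)² = 32.22.
The Normal likelihood contributes (σ²)^(−n/2) exp(−SS/(2σ²)), so the posterior is Inverse-Gamma(α + n/2, β + SS/2) = Inverse-Gamma(9.5, 30.11).
The mode of Inverse-Gamma(a, b) is b/(a+1) = 30.11/10.5 ≈ 2.8676.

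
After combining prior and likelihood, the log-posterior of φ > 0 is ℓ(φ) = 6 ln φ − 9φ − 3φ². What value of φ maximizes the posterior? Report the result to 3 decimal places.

ℓ'(φ) = 6/φ − 9 − 6φ. Setting this to zero and multiplying by φ: 6φ² + 9φ − 6 = 0.
φ = (−9 + √(9² + 4·6·6)) / (2·6) = (−9 + √225) / 12 = (−9 + 15)/12 = 1/2.
ℓ''(φ) = −6/φ² − 6 < 0, confirming a maximum.

φ̂_MAP = 0.500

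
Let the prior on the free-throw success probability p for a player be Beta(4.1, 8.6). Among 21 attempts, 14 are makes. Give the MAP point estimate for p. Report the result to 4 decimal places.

p̂_MAP = 0.5394

Prior: Beta(4.1, 8.6).
Data: 14 successes in 21 trials. The binomial likelihood contributes p^14(1−p)^7, so the posterior is Beta(4.1+14, 8.6+7) = Beta(18.1, 15.6).
For Beta(a, b) with a, b > 1 the mode is (a−1)/(a+b−2) = 17.1/31.7 ≈ 0.5394.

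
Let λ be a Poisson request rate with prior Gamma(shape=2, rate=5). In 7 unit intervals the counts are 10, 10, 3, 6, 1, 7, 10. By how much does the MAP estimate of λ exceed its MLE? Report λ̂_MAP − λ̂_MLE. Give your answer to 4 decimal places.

Σxᵢ = 47. Posterior is Gamma(49, 12); MAP = (49−1)/12 = 48/12 ≈ 4.00000.
MLE = x̄ = 47/7 ≈ 6.71429.
Difference = 48/12 − 47/7 = -19/7 ≈ -2.7143.

MAP − MLE = -2.7143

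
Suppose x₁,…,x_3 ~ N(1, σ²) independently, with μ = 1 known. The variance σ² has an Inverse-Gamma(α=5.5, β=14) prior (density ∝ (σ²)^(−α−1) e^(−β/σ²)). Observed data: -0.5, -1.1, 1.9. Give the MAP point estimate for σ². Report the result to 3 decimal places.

Sum of squared deviations about the known mean: SS = (-0.5−1)² + (-1.1−1)² + (1.9−1)² = 7.47.
The Normal likelihood contributes (σ²)^(−n/2) exp(−SS/(2σ²)), so the posterior is Inverse-Gamma(α + n/2, β + SS/2) = Inverse-Gamma(7, 17.735).
The mode of Inverse-Gamma(a, b) is b/(a+1) = 17.735/8 ≈ 2.217.

σ̂²_MAP = 2.217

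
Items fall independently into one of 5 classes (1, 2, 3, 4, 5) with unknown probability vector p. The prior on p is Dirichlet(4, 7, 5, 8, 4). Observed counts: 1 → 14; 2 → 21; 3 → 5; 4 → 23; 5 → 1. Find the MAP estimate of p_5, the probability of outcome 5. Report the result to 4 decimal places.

MAP estimate: 0.0460

The posterior is Dirichlet(αᵢ + nᵢ) = Dirichlet(18, 28, 10, 31, 5).
For a Dirichlet(a₁,…,a_K) with all aᵢ > 1, the mode has j-th component (aⱼ − 1)/(Σaᵢ − K).
Here Σaᵢ = 92 and K = 5, so p_5 = (5 − 1)/(92 − 5) = 4/87 ≈ 0.0460.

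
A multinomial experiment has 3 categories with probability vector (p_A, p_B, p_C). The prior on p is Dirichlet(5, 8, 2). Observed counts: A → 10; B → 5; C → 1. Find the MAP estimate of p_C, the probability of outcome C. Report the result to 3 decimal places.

The posterior is Dirichlet(αᵢ + nᵢ) = Dirichlet(15, 13, 3).
For a Dirichlet(a₁,…,a_K) with all aᵢ > 1, the mode has j-th component (aⱼ − 1)/(Σaᵢ − K).
Here Σaᵢ = 31 and K = 3, so p_C = (3 − 1)/(31 − 3) = 2/28 ≈ 0.071.

MAP estimate of p_C = 0.071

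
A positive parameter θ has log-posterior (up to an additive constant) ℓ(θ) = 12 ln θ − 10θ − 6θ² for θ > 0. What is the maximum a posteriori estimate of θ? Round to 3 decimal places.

ℓ'(θ) = 12/θ − 10 − 12θ. Setting this to zero and multiplying by θ: 12θ² + 10θ − 12 = 0.
θ = (−10 + √(10² + 4·12·12)) / (2·12) = (−10 + √676) / 24 = (−10 + 26)/24 = 2/3.
ℓ''(θ) = −12/θ² − 12 < 0, confirming a maximum.

θ̂_MAP = 0.667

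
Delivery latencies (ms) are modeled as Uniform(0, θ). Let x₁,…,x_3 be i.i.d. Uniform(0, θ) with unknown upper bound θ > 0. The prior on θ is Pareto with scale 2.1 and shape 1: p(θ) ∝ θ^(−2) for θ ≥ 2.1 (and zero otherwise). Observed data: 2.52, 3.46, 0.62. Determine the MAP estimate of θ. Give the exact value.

The Uniform(0, θ) likelihood is θ^(−n) for θ ≥ max(xᵢ), zero otherwise. Here max(xᵢ) = 3.46.
Posterior ∝ θ^(−2) · θ^(−3) = θ^(−5) on θ ≥ max(2.1, 3.46) = 3.46.
This density is strictly decreasing in θ, so the posterior mode lies at the lower boundary of the support.

θ̂_MAP = 3.46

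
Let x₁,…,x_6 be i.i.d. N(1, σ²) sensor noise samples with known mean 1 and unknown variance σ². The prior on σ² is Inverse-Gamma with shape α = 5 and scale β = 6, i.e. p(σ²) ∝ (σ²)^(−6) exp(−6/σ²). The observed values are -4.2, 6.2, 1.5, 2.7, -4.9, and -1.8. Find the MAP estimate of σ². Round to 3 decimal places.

σ̂²_MAP = 6.215

Sum of squared deviations about the known mean: SS = (-4.2−1)² + (6.2−1)² + (1.5−1)² + (2.7−1)² + (-4.9−1)² + (-1.8−1)² = 99.87.
The Normal likelihood contributes (σ²)^(−n/2) exp(−SS/(2σ²)), so the posterior is Inverse-Gamma(α + n/2, β + SS/2) = Inverse-Gamma(8, 55.935).
The mode of Inverse-Gamma(a, b) is b/(a+1) = 55.935/9 ≈ 6.215.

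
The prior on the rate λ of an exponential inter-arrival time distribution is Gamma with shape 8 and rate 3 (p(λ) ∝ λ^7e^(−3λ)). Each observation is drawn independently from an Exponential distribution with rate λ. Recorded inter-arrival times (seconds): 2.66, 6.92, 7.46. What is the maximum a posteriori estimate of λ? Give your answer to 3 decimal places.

The Exponential(rate=λ) likelihood is ∝ λ^n e^(−λΣtᵢ). Here n = 3 and Σtᵢ = 2.66 + 6.92 + 7.46 = 17.04.
Posterior ∝ λ^7e^(−3λ) · λ^3e^(−17.04λ) = λ^10e^(−20.04λ), i.e. Gamma(11, 20.04).
Mode = (a−1)/b = 10/20.04 ≈ 0.499.

λ̂_MAP = 0.499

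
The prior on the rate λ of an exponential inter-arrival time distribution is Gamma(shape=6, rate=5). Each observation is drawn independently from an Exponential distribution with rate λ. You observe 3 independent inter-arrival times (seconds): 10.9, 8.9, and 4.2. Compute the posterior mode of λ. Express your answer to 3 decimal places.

The Exponential(rate=λ) likelihood is ∝ λ^n e^(−λΣtᵢ). Here n = 3 and Σtᵢ = 10.9 + 8.9 + 4.2 = 24.
Posterior ∝ λ^5e^(−5λ) · λ^3e^(−24λ) = λ^8e^(−29λ), i.e. Gamma(9, 29).
Mode = (a−1)/b = 8/29 ≈ 0.276.

λ̂_MAP = 0.276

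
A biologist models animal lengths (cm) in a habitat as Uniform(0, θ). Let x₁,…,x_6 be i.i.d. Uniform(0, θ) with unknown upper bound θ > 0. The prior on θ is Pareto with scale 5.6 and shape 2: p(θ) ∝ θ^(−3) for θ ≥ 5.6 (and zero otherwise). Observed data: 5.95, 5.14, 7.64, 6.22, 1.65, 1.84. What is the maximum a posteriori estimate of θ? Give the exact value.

The Uniform(0, θ) likelihood is θ^(−n) for θ ≥ max(xᵢ), zero otherwise. Here max(xᵢ) = 7.64.
Posterior ∝ θ^(−3) · θ^(−6) = θ^(−9) on θ ≥ max(5.6, 7.64) = 7.64.
This density is strictly decreasing in θ, so the posterior mode lies at the lower boundary of the support.

θ̂_MAP = 7.64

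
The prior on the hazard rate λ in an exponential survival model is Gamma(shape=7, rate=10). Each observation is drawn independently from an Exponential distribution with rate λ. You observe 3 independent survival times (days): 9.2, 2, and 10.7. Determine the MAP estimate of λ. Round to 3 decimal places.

λ̂_MAP = 0.282

The Exponential(rate=λ) likelihood is ∝ λ^n e^(−λΣtᵢ). Here n = 3 and Σtᵢ = 9.2 + 2 + 10.7 = 21.9.
Posterior ∝ λ^6e^(−10λ) · λ^3e^(−21.9λ) = λ^9e^(−31.9λ), i.e. Gamma(10, 31.9).
Mode = (a−1)/b = 9/31.9 ≈ 0.282.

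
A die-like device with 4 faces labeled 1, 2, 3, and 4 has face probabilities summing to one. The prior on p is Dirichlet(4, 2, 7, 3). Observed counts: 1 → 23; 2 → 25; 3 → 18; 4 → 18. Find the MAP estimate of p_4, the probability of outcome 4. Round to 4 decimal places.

The posterior is Dirichlet(αᵢ + nᵢ) = Dirichlet(27, 27, 25, 21).
For a Dirichlet(a₁,…,a_K) with all aᵢ > 1, the mode has j-th component (aⱼ − 1)/(Σaᵢ − K).
Here Σaᵢ = 100 and K = 4, so p_4 = (21 − 1)/(100 − 4) = 20/96 ≈ 0.2083.

MAP estimate: 0.2083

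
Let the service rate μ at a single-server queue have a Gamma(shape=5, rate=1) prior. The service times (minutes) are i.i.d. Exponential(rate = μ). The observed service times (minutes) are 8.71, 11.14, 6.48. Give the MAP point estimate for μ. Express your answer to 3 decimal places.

μ̂_MAP = 0.256

The Exponential(rate=μ) likelihood is ∝ μ^n e^(−μΣtᵢ). Here n = 3 and Σtᵢ = 8.71 + 11.14 + 6.48 = 26.33.
Posterior ∝ μ^4e^(−1μ) · μ^3e^(−26.33μ) = μ^7e^(−27.33μ), i.e. Gamma(8, 27.33).
Mode = (a−1)/b = 7/27.33 ≈ 0.256.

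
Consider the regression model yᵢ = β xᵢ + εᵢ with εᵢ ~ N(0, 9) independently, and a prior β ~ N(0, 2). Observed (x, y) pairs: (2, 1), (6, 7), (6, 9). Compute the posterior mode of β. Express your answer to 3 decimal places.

log p(β | y) = −Σ(yᵢ − βxᵢ)²/(2·9) − β²/(2·2) + const.
Setting the derivative to zero: Σxᵢ(yᵢ − βxᵢ)/9 − β/2 = 0, so β = Σxᵢyᵢ / (Σxᵢ² + σ²/τ²).
Σxᵢyᵢ = 2·1 + 6·7 + 6·9 = 98; Σxᵢ² = 76; σ²/τ² = 4.5.
β̂_MAP = 98 / (76 + 4.5) = 98/80.5 ≈ 1.217.

β̂_MAP = 1.217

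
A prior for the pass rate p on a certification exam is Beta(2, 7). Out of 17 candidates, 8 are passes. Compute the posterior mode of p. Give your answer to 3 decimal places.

Prior: Beta(2, 7).
Data: 8 successes in 17 trials. The binomial likelihood contributes p^8(1−p)^9, so the posterior is Beta(2+8, 7+9) = Beta(10, 16).
For Beta(a, b) with a, b > 1 the mode is (a−1)/(a+b−2) = 9/24 ≈ 0.375.

p̂_MAP = 0.375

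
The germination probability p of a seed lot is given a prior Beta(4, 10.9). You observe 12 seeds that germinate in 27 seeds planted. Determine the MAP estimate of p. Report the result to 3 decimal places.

p̂_MAP = 0.376

Prior: Beta(4, 10.9).
Data: 12 successes in 27 trials. The binomial likelihood contributes p^12(1−p)^15, so the posterior is Beta(4+12, 10.9+15) = Beta(16, 25.9).
For Beta(a, b) with a, b > 1 the mode is (a−1)/(a+b−2) = 15/39.9 ≈ 0.376.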